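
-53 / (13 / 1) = -53 / 13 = -4.08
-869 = -869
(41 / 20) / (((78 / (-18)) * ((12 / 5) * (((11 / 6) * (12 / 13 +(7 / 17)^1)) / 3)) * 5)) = -6273 / 129800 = -0.05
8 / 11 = 0.73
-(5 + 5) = -10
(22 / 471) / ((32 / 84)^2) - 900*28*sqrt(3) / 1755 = 1617 / 5024 - 560*sqrt(3) / 39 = -24.55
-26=-26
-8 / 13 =-0.62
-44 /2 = -22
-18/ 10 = -9/ 5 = -1.80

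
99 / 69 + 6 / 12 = 89 / 46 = 1.93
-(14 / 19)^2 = -0.54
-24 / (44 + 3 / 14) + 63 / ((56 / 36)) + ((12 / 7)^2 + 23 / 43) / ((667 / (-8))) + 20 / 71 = 4965526903677 / 123529124362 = 40.20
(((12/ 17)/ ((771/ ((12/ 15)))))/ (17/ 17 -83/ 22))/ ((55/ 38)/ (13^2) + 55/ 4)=-411008/ 21407335425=-0.00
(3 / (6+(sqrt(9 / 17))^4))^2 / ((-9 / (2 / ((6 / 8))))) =-668168 / 9882675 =-0.07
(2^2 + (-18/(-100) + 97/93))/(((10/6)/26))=315731/3875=81.48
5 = 5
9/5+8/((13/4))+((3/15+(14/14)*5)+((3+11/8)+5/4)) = 1569/104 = 15.09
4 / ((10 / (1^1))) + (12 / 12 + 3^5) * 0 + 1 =7 / 5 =1.40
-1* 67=-67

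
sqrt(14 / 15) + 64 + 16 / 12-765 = -2099 / 3 + sqrt(210) / 15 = -698.70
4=4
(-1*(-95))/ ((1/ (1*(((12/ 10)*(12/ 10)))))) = 684/ 5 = 136.80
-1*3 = -3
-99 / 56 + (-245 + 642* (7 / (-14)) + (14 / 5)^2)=-783899 / 1400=-559.93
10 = 10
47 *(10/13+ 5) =271.15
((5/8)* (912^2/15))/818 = 17328/409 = 42.37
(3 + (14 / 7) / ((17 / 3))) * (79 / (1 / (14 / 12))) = 10507 / 34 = 309.03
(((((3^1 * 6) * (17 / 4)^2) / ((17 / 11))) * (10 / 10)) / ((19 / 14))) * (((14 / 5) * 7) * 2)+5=577744 / 95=6081.52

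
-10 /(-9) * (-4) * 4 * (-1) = 160 /9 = 17.78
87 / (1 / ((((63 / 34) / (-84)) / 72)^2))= 29 / 3551232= 0.00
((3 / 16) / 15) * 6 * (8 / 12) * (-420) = -21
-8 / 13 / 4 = -2 / 13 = -0.15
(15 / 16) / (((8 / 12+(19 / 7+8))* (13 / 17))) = 5355 / 49712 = 0.11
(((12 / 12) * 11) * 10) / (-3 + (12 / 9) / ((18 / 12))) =-990 / 19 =-52.11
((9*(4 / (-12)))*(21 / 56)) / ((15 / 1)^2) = -0.00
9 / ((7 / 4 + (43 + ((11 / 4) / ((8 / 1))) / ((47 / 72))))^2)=19881 / 4528384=0.00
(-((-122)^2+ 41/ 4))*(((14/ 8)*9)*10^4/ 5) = -469168875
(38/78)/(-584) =-19/22776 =-0.00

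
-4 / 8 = -1 / 2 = -0.50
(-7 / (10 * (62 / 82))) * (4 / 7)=-82 / 155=-0.53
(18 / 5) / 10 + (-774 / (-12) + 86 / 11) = 39973 / 550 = 72.68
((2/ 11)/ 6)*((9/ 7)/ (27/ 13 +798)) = 13/ 266959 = 0.00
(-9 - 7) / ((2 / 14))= -112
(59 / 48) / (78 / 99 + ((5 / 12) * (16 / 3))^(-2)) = 16225 / 13073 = 1.24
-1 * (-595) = 595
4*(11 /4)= 11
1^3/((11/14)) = 14/11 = 1.27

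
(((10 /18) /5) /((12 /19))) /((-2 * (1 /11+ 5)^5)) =-3059969 /118958063616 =-0.00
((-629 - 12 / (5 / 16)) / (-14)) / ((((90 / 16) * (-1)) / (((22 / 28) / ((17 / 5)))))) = -73414 / 37485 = -1.96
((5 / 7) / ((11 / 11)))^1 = 5 / 7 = 0.71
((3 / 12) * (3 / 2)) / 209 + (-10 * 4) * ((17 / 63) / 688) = -62933 / 4529448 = -0.01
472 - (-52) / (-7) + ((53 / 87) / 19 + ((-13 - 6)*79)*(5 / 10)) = -6616217 / 23142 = -285.90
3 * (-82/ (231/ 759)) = -5658/ 7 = -808.29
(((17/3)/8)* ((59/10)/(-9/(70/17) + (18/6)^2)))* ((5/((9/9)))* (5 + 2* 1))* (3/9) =245735/34344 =7.16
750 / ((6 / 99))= 12375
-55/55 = -1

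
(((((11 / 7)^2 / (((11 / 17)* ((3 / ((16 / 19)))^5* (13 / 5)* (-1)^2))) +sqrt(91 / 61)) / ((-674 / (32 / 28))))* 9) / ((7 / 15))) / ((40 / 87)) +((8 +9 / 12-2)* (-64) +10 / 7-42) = -36925152769844228 / 78136629345957-2349* sqrt(5551) / 2014586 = -472.66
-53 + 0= -53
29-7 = 22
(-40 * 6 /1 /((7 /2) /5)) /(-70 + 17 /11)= 8800 /1757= 5.01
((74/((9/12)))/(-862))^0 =1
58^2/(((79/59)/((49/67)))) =9725324/5293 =1837.39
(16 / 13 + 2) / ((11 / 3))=126 / 143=0.88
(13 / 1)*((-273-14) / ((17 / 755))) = -2816905 / 17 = -165700.29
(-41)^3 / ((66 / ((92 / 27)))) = -3170366 / 891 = -3558.21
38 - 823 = -785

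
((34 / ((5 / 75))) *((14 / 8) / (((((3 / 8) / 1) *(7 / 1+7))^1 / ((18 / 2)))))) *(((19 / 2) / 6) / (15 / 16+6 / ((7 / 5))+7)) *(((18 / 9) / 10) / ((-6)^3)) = -2261 / 12321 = -0.18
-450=-450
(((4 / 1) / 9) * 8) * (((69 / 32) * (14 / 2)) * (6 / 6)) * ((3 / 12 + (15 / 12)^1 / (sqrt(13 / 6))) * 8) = 322 / 3 + 1610 * sqrt(78) / 39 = 471.93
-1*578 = -578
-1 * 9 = -9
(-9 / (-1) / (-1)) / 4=-9 / 4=-2.25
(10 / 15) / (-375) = -2 / 1125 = -0.00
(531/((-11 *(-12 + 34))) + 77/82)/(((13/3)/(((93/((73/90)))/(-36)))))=668205/724306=0.92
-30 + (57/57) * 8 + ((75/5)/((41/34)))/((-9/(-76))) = 10214/123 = 83.04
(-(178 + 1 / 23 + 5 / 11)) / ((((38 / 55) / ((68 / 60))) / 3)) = -383860 / 437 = -878.40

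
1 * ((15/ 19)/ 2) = 15/ 38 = 0.39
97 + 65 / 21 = 2102 / 21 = 100.10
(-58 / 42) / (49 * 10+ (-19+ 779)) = -29 / 26250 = -0.00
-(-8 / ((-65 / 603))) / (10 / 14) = -33768 / 325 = -103.90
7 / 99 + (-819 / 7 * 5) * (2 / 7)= -167.07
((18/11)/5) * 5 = 18/11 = 1.64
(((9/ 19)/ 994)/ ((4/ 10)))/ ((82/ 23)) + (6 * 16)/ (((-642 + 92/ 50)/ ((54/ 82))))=-1219671765/ 12392313304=-0.10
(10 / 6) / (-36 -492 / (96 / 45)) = -40 / 6399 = -0.01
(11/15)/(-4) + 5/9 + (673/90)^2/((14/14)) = 56.29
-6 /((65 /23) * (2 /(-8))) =552 /65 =8.49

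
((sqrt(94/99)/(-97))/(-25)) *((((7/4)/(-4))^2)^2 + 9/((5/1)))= 601829 *sqrt(1034)/26222592000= 0.00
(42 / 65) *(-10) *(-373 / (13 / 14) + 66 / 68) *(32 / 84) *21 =59511984 / 2873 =20714.23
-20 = -20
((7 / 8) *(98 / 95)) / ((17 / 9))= 3087 / 6460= 0.48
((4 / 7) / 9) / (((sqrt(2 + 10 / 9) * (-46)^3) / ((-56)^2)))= -16 * sqrt(7) / 36501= -0.00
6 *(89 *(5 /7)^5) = 1668750 /16807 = 99.29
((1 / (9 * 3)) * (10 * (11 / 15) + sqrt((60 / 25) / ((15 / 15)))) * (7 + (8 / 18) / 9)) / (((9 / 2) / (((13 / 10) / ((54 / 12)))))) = 29692 * sqrt(15) / 4428675 + 326612 / 2657205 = 0.15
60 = 60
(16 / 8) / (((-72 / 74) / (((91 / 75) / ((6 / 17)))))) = -57239 / 8100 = -7.07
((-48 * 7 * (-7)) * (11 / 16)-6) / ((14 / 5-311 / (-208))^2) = 193606400 / 2217121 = 87.32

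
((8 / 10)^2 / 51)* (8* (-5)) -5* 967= -1233053 / 255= -4835.50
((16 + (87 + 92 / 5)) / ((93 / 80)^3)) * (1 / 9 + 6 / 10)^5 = 14.05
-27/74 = -0.36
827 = 827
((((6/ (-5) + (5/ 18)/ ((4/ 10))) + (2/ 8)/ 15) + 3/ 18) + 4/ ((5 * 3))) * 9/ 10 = -1/ 20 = -0.05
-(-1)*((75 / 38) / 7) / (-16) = -75 / 4256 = -0.02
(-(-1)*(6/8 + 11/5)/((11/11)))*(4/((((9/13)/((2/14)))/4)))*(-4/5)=-7.79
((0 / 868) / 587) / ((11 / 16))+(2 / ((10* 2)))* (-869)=-869 / 10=-86.90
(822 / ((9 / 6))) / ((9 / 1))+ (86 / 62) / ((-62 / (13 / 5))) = 5261249 / 86490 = 60.83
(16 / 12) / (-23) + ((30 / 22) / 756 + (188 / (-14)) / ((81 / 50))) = -4788629 / 573804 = -8.35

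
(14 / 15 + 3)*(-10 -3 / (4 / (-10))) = -59 / 6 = -9.83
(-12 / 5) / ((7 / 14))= -24 / 5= -4.80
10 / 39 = 0.26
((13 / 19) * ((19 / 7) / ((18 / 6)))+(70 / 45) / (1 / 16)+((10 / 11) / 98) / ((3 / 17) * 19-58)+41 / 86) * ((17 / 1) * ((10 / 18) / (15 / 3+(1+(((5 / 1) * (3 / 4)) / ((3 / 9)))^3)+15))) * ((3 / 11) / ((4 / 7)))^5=293611480515325 / 69801565837143712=0.00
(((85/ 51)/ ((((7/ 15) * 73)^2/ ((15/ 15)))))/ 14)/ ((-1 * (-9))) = 125/ 10967082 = 0.00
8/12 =2/3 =0.67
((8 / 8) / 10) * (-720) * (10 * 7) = -5040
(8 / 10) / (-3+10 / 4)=-8 / 5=-1.60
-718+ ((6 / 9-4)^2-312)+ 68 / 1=-8558 / 9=-950.89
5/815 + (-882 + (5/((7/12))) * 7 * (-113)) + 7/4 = -7660.24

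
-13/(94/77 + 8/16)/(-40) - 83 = -82.81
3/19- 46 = -871/19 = -45.84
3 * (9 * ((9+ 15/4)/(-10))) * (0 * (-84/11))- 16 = -16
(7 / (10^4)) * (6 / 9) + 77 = 1155007 / 15000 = 77.00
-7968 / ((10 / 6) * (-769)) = 6.22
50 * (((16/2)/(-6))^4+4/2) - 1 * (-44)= 24464/81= 302.02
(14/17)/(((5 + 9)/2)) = 2/17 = 0.12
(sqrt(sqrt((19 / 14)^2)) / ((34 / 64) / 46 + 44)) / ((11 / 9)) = 2208*sqrt(266) / 1662815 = 0.02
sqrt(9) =3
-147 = -147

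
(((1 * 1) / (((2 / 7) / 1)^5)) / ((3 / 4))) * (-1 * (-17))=11904.96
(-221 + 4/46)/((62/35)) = -177835/1426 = -124.71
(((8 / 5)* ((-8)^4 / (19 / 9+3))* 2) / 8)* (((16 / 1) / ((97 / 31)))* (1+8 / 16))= 27426816 / 11155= 2458.70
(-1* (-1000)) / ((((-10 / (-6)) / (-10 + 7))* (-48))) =75 / 2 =37.50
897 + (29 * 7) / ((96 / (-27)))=26877 / 32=839.91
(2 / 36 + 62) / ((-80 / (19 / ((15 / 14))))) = -148561 / 10800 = -13.76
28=28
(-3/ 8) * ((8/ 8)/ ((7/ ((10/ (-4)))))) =15/ 112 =0.13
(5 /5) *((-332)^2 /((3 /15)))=551120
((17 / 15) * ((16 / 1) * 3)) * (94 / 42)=12784 / 105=121.75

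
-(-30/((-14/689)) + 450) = -1926.43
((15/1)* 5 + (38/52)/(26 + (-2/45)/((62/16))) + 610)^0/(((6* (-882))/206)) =-0.04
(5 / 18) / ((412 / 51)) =85 / 2472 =0.03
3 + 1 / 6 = 19 / 6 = 3.17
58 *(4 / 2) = 116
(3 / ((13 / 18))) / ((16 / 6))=81 / 52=1.56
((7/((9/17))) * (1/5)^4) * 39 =1547/1875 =0.83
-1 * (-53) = 53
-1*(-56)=56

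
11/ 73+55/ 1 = 4026/ 73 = 55.15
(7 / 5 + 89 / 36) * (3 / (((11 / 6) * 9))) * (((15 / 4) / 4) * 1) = 697 / 1056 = 0.66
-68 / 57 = -1.19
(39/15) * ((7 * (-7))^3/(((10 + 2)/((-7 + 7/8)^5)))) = 432028097404813/1966080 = 219740853.58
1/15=0.07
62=62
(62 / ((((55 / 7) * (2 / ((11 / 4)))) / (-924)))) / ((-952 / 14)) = 50127 / 340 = 147.43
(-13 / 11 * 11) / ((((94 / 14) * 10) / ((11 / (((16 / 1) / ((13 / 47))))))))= -13013 / 353440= -0.04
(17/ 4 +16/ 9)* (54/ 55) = 651/ 110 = 5.92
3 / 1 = 3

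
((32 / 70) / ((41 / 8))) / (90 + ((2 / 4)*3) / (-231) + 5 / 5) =2816 / 2872665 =0.00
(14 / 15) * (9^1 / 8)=21 / 20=1.05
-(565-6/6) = -564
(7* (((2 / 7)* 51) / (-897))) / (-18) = 17 / 2691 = 0.01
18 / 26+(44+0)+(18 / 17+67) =112.75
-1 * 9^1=-9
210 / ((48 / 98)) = 1715 / 4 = 428.75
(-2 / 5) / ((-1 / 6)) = 12 / 5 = 2.40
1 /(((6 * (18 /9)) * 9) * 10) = 1 /1080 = 0.00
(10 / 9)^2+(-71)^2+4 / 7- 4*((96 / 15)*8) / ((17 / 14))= 234909523 / 48195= 4874.15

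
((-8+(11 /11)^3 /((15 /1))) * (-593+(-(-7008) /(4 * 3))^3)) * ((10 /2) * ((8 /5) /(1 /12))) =-758462630688 /5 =-151692526137.60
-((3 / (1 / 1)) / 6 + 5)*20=-110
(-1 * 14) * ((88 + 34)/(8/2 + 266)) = -854/135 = -6.33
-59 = -59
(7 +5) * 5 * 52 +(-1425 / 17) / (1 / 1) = 3036.18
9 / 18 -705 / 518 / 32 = 7583 / 16576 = 0.46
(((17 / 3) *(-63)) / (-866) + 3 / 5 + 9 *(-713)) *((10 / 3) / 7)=-9260409 / 3031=-3055.23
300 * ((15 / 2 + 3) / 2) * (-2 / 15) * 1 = -210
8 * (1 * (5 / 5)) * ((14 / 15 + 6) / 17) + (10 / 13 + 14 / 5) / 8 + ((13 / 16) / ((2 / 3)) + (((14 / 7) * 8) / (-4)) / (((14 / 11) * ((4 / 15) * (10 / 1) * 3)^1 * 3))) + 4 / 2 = 1009391 / 148512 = 6.80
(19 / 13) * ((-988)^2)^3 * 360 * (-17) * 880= -7321263038365577261875200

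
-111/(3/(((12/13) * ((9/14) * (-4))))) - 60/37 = 290244/3367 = 86.20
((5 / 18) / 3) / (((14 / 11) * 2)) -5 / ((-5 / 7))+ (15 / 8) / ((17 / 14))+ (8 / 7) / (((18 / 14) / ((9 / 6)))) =9.91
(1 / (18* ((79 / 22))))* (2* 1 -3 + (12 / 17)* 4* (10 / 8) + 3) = 1034 / 12087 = 0.09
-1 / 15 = -0.07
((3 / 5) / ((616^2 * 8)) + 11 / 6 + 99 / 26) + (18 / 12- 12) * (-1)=9554702197 / 591951360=16.14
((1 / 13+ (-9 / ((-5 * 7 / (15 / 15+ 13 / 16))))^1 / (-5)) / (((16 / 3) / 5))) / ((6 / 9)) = -5337 / 232960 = -0.02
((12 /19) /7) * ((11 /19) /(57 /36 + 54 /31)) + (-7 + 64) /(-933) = -44120737 /972154589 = -0.05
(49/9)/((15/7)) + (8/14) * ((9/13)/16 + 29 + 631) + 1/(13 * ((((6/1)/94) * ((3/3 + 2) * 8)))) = 37322669/98280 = 379.76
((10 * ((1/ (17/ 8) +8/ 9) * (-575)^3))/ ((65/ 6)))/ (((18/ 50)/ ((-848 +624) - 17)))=73306175000000/ 459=159708442265.80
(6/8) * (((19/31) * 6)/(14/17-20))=-0.14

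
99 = 99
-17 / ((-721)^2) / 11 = -17 / 5718251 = -0.00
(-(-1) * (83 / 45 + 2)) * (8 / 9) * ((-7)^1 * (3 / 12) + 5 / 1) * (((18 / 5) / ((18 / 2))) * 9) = 8996 / 225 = 39.98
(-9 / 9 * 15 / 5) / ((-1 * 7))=3 / 7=0.43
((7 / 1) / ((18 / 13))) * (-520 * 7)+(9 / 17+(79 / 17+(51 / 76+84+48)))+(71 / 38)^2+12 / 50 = -50429506679 / 2761650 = -18260.64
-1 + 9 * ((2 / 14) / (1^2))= 0.29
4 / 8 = 1 / 2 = 0.50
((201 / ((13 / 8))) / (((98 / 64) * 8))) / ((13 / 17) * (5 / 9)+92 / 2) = 984096 / 4524611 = 0.22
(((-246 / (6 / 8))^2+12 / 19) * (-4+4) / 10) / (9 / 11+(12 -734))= 0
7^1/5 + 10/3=71/15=4.73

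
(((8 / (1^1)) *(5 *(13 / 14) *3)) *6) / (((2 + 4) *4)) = 27.86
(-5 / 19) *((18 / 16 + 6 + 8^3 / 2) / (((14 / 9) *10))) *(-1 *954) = 9036765 / 2128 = 4246.60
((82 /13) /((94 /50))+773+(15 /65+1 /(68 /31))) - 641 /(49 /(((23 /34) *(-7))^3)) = 52016984093 /24014744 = 2166.04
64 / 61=1.05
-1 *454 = -454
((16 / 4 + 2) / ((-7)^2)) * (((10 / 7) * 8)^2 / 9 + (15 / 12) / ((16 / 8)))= 53405 / 28812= 1.85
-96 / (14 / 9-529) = 864 / 4747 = 0.18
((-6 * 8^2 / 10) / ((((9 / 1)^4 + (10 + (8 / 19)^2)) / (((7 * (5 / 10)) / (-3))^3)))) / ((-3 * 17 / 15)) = -141512 / 51849405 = -0.00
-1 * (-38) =38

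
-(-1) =1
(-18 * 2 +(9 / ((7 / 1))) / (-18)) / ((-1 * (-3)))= -505 / 42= -12.02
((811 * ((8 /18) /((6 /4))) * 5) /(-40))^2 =657721 /729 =902.22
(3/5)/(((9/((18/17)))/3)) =18/85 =0.21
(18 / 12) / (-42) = -1 / 28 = -0.04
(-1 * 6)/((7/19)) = -114/7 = -16.29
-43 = -43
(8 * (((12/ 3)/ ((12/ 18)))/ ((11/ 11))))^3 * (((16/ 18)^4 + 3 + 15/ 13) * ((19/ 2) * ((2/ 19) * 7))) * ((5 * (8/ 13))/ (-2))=-233700884480/ 41067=-5690722.10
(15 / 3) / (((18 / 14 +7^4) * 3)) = 35 / 50448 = 0.00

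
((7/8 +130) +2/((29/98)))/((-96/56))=-223517/2784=-80.29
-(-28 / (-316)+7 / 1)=-560 / 79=-7.09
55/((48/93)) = 1705/16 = 106.56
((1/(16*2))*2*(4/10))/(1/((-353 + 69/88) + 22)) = -29059/3520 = -8.26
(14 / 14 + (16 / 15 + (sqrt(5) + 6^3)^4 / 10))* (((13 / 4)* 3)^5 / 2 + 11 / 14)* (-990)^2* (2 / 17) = 38993033277974368395* sqrt(5) / 1904 + 67416063709367209807575 / 60928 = 1152281020995896768.56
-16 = -16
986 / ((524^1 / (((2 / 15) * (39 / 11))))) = 6409 / 7205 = 0.89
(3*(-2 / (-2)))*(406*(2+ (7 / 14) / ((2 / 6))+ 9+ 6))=22533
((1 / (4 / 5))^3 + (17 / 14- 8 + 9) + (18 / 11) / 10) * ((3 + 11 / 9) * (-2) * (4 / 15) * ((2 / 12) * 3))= -2027623 / 415800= -4.88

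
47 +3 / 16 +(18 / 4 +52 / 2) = 1243 / 16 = 77.69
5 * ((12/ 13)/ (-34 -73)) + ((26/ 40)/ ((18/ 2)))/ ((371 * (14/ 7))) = -7995517/ 185781960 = -0.04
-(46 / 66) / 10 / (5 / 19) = -437 / 1650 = -0.26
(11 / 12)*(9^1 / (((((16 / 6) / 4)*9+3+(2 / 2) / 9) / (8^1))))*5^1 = 1485 / 41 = 36.22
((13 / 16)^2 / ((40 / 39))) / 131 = 6591 / 1341440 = 0.00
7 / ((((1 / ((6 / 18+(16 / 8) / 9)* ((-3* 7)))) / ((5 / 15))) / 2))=-490 / 9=-54.44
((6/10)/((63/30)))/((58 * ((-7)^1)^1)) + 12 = 12.00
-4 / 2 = -2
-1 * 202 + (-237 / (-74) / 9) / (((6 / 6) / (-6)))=-7553 / 37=-204.14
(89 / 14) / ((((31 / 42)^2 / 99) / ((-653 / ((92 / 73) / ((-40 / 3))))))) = 7981036.73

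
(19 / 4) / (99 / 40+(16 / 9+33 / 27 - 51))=-190 / 1821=-0.10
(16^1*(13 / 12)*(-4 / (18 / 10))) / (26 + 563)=-1040 / 15903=-0.07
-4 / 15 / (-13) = 4 / 195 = 0.02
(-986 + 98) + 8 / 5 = -4432 / 5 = -886.40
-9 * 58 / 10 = -52.20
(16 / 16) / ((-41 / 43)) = -43 / 41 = -1.05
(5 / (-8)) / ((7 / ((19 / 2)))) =-95 / 112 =-0.85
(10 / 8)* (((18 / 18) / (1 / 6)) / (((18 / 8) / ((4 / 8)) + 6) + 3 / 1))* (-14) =-70 / 9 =-7.78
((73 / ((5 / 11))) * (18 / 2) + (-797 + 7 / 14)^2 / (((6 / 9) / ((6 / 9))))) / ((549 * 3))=386.07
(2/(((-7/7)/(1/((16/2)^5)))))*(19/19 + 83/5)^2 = -121/6400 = -0.02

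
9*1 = 9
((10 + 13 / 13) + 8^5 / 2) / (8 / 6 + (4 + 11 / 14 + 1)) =688590 / 299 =2302.98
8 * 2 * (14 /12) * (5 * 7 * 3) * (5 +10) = 29400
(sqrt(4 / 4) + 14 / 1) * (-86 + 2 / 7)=-9000 / 7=-1285.71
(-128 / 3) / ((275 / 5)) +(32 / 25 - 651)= -536659 / 825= -650.50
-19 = -19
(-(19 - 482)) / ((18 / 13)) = 6019 / 18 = 334.39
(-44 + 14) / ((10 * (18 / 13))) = -13 / 6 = -2.17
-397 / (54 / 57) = -7543 / 18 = -419.06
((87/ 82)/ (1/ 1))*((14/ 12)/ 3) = 0.41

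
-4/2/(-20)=1/10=0.10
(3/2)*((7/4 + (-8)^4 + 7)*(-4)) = -49257/2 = -24628.50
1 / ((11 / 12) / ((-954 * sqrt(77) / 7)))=-11448 * sqrt(77) / 77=-1304.62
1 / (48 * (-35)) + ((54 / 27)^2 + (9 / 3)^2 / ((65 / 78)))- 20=-8737 / 1680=-5.20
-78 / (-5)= 15.60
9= 9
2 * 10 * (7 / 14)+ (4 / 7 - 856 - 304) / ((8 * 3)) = -1609 / 42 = -38.31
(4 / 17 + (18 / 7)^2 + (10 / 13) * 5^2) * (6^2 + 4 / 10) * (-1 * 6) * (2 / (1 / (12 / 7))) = -19527.44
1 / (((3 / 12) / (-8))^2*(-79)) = -1024 / 79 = -12.96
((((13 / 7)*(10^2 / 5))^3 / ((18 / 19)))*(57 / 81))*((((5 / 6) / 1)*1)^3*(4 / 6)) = 99139625000 / 6751269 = 14684.59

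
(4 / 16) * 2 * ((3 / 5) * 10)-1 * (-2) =5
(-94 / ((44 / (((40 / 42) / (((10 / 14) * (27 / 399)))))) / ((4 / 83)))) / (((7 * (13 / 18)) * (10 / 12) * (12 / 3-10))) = 14288 / 178035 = 0.08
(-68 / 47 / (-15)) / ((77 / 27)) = 612 / 18095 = 0.03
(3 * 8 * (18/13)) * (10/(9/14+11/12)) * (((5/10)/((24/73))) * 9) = 4966920/1703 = 2916.57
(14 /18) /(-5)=-7 /45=-0.16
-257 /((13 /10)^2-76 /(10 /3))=25700 /2111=12.17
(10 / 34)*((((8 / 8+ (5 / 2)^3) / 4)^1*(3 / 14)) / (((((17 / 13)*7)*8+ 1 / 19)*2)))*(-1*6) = -211185 / 19693888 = -0.01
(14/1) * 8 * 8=896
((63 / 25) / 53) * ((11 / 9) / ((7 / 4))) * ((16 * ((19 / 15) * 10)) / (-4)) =-1.68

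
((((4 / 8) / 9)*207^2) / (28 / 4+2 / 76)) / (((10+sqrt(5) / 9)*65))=0.51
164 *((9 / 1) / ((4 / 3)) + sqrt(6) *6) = 3517.30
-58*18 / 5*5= -1044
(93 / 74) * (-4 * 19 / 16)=-5.97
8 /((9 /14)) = 112 /9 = 12.44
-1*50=-50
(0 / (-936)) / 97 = 0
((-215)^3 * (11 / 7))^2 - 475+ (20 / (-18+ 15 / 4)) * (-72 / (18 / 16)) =681225639826314830 / 2793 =243904632948913.29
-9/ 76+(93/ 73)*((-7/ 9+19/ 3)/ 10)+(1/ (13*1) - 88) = -18896575/ 216372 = -87.33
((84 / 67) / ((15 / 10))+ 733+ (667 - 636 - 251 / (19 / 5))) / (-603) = -98839 / 85291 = -1.16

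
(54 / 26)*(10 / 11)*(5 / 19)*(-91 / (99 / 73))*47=-3602550 / 2299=-1567.01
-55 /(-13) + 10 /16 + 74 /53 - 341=-1845131 /5512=-334.75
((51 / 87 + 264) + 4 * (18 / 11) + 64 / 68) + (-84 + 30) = 1182609 / 5423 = 218.07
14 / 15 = 0.93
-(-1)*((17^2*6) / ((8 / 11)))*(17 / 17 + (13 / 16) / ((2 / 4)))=200277 / 32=6258.66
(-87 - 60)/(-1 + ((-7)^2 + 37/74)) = -294/97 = -3.03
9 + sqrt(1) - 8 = 2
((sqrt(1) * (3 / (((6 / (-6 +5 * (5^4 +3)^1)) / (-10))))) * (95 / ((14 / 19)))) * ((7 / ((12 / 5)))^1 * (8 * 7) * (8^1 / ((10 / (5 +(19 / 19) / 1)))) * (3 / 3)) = -1583923600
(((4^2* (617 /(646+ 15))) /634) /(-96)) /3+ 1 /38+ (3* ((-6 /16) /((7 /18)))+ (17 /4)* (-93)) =-399415739795 /1003263156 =-398.12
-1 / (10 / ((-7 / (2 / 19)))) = 133 / 20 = 6.65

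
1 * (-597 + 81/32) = -19023/32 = -594.47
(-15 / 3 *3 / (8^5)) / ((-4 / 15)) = 225 / 131072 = 0.00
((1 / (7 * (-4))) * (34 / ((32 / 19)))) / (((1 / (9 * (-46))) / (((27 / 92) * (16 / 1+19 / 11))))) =15305355 / 9856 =1552.90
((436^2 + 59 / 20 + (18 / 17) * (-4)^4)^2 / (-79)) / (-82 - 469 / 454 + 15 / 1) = 951000513296821643 / 141036219400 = 6742952.39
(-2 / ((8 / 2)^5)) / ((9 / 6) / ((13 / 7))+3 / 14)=-91 / 47616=-0.00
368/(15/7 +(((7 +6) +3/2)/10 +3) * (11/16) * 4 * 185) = 41216/253801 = 0.16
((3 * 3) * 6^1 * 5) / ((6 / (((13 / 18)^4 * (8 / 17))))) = 142805 / 24786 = 5.76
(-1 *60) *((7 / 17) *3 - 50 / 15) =2140 / 17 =125.88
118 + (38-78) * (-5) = 318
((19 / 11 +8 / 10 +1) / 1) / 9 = 194 / 495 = 0.39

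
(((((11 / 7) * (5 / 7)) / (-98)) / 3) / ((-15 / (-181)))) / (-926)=1991 / 40019868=0.00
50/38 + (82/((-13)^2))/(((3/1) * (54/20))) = 357805/260091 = 1.38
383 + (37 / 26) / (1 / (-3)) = 9847 / 26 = 378.73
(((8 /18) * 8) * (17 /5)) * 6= 1088 /15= 72.53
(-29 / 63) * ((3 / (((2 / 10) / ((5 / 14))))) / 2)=-725 / 588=-1.23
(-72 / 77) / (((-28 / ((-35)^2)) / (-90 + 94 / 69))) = -83400 / 23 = -3626.09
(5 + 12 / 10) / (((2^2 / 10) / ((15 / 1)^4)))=1569375 / 2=784687.50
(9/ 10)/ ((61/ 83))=747/ 610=1.22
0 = 0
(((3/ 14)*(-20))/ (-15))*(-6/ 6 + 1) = 0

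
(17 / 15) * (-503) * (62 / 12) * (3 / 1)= -265081 / 30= -8836.03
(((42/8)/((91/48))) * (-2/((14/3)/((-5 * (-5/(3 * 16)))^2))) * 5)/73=-9375/425152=-0.02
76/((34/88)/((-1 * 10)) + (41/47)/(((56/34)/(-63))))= -1571680/690829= -2.28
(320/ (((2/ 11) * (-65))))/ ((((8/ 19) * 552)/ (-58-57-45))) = 16720/ 897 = 18.64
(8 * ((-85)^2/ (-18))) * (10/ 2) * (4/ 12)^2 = -144500/ 81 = -1783.95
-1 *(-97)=97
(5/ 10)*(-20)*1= -10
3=3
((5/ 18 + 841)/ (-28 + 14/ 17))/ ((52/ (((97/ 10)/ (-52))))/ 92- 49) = 574328561/ 965312964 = 0.59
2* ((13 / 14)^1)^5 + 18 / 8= 976345 / 268912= 3.63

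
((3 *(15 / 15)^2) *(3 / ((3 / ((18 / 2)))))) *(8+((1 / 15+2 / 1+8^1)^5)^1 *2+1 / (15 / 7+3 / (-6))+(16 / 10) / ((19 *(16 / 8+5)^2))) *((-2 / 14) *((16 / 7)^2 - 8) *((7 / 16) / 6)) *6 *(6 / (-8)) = -14288915406160823 / 19673193750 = -726313.97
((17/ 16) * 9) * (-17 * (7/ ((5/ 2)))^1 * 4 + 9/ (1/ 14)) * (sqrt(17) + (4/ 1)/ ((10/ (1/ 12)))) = -24633 * sqrt(17)/ 40-8211/ 400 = -2559.64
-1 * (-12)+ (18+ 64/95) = 2914/95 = 30.67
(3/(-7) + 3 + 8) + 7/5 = 11.97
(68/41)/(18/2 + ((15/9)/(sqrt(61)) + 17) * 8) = 1082628/94637225 -1632 * sqrt(61)/94637225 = 0.01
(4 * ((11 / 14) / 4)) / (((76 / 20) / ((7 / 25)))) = 11 / 190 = 0.06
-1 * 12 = -12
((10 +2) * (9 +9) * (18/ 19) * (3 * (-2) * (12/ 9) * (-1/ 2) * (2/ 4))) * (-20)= -155520/ 19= -8185.26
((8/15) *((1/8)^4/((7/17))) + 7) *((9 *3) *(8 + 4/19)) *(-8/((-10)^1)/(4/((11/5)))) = 682.82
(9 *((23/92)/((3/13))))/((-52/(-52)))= 39/4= 9.75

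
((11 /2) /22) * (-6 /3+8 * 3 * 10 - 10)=57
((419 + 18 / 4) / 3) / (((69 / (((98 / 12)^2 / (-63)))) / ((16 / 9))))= -581042 / 150903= -3.85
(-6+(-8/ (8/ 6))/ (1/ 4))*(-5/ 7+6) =-1110/ 7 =-158.57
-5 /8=-0.62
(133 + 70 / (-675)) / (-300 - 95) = -17941 / 53325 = -0.34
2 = 2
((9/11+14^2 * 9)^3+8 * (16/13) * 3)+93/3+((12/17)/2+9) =1616851905595963/294151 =5496673156.29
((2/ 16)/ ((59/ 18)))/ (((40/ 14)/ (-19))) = -1197/ 4720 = -0.25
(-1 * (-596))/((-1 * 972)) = -149/243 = -0.61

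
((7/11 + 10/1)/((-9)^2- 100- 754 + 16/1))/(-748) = 117/6228596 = 0.00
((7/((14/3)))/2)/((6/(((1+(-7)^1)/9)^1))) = -1/12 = -0.08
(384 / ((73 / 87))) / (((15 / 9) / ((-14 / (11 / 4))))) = -5612544 / 4015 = -1397.89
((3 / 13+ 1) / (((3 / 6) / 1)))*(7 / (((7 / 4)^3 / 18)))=36864 / 637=57.87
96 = 96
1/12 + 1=13/12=1.08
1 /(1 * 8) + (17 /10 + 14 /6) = 499 /120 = 4.16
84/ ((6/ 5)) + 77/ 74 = 5257/ 74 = 71.04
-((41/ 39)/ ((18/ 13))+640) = -34601/ 54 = -640.76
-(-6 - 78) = 84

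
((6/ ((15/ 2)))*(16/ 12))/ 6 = 8/ 45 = 0.18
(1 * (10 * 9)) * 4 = 360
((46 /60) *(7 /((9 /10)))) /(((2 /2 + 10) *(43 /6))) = 322 /4257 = 0.08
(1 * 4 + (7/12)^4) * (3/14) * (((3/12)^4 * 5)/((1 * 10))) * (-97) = -8278465/49545216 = -0.17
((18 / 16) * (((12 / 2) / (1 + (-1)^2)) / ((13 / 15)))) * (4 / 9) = 45 / 26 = 1.73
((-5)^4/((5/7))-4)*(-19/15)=-16549/15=-1103.27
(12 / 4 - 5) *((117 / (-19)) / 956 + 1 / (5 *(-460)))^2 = -644692232 / 6817712655625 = -0.00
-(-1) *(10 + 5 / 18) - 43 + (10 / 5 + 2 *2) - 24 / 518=-124795 / 4662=-26.77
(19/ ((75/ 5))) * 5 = 19/ 3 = 6.33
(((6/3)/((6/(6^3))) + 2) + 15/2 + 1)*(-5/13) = -825/26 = -31.73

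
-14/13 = -1.08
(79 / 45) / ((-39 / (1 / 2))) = -79 / 3510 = -0.02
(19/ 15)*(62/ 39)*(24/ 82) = 4712/ 7995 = 0.59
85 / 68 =5 / 4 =1.25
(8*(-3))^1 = -24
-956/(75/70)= -13384/15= -892.27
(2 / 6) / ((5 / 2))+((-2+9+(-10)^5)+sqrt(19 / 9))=-99991.41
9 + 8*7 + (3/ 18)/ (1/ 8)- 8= 175/ 3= 58.33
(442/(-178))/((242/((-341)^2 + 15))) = -1193.31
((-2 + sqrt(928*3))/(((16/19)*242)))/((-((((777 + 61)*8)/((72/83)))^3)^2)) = 10097379/219198722640574101899402563757056 - 10097379*sqrt(174)/109599361320287050949701281878528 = -0.00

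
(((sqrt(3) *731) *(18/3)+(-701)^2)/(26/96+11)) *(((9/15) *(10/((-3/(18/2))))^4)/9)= 11368512000 *sqrt(3)/541+1273711392000/541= 2390761982.24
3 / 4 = 0.75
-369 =-369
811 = 811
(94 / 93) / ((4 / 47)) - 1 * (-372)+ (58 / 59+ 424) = 8876423 / 10974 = 808.86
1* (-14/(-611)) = 14/611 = 0.02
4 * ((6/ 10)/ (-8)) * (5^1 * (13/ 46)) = -39/ 92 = -0.42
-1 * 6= -6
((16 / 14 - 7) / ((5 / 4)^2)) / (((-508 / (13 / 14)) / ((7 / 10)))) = 533 / 111125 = 0.00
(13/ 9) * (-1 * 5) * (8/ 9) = -520/ 81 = -6.42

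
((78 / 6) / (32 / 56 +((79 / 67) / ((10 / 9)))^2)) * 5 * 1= 204249500 / 5334247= 38.29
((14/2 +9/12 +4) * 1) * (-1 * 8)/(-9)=94/9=10.44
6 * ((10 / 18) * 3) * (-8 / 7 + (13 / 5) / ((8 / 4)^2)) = -69 / 14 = -4.93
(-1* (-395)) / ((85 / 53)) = 246.29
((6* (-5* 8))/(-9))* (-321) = -8560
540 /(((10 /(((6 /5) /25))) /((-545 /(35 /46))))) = -1624536 /875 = -1856.61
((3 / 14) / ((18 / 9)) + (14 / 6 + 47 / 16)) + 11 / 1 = 5503 / 336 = 16.38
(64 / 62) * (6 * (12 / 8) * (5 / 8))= 180 / 31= 5.81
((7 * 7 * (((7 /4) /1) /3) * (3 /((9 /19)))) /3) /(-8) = -7.54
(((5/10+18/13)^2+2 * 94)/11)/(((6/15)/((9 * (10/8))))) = 29135025/59488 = 489.76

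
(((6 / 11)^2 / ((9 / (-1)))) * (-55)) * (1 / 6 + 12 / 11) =830 / 363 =2.29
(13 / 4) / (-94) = -13 / 376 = -0.03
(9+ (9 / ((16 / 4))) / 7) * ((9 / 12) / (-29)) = -27 / 112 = -0.24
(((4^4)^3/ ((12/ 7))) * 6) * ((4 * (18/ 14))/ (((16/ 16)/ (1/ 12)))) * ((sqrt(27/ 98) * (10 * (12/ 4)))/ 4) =283115520 * sqrt(6)/ 7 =99069794.61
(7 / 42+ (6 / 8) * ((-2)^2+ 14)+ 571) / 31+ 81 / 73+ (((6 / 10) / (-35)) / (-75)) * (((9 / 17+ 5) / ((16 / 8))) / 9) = 30250278236 / 1514795625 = 19.97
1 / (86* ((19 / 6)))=3 / 817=0.00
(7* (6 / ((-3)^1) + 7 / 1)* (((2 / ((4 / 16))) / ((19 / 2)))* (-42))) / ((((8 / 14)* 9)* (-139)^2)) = -13720 / 1101297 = -0.01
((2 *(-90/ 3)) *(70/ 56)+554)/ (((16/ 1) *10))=479/ 160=2.99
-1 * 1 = -1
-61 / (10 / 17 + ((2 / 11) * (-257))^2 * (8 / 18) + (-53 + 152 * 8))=-1129293 / 39506837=-0.03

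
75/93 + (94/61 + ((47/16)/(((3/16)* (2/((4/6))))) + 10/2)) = 12.57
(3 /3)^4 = 1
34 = 34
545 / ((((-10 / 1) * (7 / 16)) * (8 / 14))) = -218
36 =36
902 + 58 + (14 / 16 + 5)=7727 / 8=965.88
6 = 6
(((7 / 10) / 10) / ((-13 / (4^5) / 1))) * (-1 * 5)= 1792 / 65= 27.57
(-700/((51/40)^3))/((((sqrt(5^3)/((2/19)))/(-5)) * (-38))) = -8960000 * sqrt(5)/47887011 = -0.42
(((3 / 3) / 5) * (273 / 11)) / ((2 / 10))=273 / 11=24.82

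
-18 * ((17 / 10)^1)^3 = -44217 / 500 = -88.43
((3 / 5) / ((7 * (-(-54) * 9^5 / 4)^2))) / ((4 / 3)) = 1 / 9885033776835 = 0.00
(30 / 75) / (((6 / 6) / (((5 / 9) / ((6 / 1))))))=1 / 27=0.04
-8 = -8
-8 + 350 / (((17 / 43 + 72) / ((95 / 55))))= 12006 / 34243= 0.35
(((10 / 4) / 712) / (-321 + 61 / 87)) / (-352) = 435 / 13967776768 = 0.00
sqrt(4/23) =2 * sqrt(23)/23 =0.42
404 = 404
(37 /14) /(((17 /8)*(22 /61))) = 4514 /1309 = 3.45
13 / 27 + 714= 19291 / 27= 714.48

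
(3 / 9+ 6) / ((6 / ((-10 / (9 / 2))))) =-190 / 81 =-2.35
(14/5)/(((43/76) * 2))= 532/215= 2.47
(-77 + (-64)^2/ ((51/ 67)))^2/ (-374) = -75220.92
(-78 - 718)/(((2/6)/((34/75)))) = -27064/25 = -1082.56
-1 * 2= -2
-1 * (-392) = 392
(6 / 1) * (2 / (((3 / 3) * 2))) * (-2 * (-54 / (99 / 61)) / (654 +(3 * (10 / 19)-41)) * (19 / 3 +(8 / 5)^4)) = 672118008 / 80279375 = 8.37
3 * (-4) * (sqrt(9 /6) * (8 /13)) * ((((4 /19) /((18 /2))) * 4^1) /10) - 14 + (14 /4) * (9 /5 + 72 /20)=4.82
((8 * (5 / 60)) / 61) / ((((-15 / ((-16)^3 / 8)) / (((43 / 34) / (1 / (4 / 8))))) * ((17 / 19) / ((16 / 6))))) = 1673216 / 2379915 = 0.70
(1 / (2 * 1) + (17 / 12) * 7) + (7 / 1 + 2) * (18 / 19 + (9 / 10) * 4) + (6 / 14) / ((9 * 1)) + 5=149999 / 2660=56.39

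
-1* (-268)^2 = -71824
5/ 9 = 0.56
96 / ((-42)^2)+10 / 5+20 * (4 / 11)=15082 / 1617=9.33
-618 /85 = -7.27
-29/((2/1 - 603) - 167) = 29/768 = 0.04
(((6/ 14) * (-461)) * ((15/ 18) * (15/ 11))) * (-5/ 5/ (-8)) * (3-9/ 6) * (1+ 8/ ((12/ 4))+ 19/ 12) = -311175/ 1408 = -221.00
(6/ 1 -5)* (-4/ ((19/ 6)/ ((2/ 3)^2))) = -32/ 57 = -0.56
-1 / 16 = -0.06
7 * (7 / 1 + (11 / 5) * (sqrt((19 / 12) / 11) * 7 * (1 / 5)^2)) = 49 * sqrt(627) / 750 + 49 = 50.64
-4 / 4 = -1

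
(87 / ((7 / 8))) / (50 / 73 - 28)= -25404 / 6979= -3.64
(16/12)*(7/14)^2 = 1/3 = 0.33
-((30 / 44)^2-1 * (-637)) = -308533 / 484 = -637.46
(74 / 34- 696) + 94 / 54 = -692.08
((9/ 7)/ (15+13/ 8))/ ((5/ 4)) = 288/ 4655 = 0.06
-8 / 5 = -1.60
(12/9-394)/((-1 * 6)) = 589/9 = 65.44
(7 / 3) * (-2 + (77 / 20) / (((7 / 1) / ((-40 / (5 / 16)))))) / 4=-1267 / 30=-42.23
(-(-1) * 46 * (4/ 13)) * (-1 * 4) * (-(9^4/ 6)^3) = 962352494676/ 13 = 74027114975.08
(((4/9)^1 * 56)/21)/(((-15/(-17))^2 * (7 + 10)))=544/6075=0.09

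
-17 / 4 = -4.25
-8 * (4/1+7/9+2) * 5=-2440/9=-271.11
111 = 111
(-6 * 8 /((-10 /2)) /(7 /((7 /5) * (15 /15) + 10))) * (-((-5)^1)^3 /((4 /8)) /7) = 27360 /49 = 558.37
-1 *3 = -3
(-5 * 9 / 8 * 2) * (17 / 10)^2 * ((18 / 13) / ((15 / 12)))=-23409 / 650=-36.01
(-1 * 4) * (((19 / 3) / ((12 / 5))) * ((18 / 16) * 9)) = -855 / 8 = -106.88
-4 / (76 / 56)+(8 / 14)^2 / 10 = -13568 / 4655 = -2.91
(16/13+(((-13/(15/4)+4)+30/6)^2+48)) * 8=1868456/2925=638.79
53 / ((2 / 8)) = 212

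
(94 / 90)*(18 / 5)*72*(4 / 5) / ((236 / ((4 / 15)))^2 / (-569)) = -1711552 / 10878125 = -0.16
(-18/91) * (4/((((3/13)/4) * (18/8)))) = -128/21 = -6.10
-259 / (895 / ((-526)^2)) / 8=-17914771 / 1790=-10008.25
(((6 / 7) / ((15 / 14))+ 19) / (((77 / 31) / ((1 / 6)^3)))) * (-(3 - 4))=31 / 840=0.04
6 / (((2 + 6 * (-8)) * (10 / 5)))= -0.07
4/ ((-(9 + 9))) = -2/ 9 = -0.22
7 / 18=0.39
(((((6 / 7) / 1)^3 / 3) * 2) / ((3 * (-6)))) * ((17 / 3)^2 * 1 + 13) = -464 / 441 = -1.05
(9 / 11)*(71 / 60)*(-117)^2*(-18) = -26241813 / 110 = -238561.94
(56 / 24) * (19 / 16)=2.77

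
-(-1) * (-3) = -3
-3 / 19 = -0.16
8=8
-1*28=-28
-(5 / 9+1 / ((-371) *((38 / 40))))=-35065 / 63441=-0.55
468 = 468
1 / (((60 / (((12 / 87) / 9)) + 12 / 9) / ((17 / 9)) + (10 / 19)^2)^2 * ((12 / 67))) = 2523405523 / 1943372290820268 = 0.00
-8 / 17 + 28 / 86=-106 / 731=-0.15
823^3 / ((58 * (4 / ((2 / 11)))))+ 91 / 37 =20625461495 / 47212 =436869.05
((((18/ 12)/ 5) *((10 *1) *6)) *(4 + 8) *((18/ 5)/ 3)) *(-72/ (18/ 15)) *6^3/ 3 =-1119744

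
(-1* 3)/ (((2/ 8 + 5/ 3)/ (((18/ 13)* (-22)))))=14256/ 299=47.68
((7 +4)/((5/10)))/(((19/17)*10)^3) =54043/3429500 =0.02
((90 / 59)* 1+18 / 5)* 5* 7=10584 / 59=179.39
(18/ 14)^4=6561/ 2401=2.73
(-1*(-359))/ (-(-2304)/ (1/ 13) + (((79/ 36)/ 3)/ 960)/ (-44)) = 1637729280/ 136638627761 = 0.01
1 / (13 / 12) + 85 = 1117 / 13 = 85.92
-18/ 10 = -9/ 5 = -1.80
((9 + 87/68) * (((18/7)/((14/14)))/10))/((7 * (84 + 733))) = 6291/13611220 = 0.00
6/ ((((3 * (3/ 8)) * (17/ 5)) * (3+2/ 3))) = 80/ 187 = 0.43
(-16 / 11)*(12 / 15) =-64 / 55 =-1.16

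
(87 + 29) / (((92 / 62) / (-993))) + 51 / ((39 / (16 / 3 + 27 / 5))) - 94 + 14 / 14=-348509884 / 4485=-77705.66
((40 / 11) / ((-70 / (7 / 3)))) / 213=-4 / 7029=-0.00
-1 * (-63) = 63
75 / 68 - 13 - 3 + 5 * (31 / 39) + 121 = 291925 / 2652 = 110.08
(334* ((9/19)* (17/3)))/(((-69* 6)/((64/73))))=-1.90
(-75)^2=5625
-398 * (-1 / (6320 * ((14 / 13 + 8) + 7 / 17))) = 43979 / 6626520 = 0.01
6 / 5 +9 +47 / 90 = 193 / 18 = 10.72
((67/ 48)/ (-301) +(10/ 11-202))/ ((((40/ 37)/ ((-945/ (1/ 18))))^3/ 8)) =379403811035290770309/ 60544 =6266579859858793.11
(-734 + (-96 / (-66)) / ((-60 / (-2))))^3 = -1776044923713208 / 4492125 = -395368544.67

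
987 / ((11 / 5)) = 448.64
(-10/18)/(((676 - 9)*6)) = -5/36018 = -0.00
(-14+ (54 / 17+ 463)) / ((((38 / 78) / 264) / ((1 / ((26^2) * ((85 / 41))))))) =62403066 / 356915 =174.84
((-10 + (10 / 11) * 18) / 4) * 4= 70 / 11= 6.36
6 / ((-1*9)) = -2 / 3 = -0.67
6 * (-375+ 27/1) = -2088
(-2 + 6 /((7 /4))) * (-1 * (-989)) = 9890 /7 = 1412.86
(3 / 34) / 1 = 3 / 34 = 0.09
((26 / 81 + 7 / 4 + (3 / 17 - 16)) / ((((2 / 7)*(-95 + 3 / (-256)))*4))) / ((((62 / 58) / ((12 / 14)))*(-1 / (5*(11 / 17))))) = -0.33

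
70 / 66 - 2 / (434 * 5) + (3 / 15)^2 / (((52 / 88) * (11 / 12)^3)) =29378386 / 25600575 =1.15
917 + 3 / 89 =81616 / 89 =917.03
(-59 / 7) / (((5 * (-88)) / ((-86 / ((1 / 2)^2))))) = -6.59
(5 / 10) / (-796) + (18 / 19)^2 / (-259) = -609307 / 148850408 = -0.00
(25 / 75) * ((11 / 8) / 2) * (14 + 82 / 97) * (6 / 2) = 990 / 97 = 10.21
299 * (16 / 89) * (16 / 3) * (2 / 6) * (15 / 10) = 38272 / 267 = 143.34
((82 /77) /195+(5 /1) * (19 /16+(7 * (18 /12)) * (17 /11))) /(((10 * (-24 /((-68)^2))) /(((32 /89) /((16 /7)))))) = -6045861793 /22908600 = -263.91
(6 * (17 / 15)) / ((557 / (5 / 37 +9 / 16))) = 7021 / 824360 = 0.01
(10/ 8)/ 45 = 1/ 36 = 0.03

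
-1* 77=-77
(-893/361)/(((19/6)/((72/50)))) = -10152/9025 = -1.12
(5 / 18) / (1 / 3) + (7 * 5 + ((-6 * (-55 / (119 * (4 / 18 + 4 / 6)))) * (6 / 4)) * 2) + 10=78815 / 1428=55.19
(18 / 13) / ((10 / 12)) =108 / 65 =1.66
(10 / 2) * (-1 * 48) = -240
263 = 263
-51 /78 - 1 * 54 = -1421 /26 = -54.65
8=8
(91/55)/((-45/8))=-728/2475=-0.29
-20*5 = -100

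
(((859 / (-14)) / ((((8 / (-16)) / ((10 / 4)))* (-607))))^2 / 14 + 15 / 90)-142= -430135394753 / 3033072168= -141.82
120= 120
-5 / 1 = -5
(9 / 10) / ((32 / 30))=27 / 32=0.84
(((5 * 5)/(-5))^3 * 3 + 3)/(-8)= 93/2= 46.50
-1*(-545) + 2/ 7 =545.29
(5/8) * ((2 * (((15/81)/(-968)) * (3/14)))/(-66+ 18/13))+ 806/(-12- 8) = -16515442619/409812480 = -40.30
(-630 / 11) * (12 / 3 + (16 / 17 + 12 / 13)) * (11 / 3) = -272160 / 221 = -1231.49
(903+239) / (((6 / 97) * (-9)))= -55387 / 27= -2051.37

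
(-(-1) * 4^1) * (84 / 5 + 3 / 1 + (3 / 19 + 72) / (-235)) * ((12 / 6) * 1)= 696288 / 4465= 155.94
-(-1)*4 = 4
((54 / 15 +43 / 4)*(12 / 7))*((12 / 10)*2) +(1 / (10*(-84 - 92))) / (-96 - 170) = 59.04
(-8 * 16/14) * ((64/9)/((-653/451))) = 44.90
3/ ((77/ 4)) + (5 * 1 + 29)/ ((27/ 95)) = 249034/ 2079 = 119.79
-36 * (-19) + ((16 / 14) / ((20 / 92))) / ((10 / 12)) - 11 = 118879 / 175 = 679.31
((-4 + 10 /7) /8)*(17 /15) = -51 /140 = -0.36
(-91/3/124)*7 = -637/372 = -1.71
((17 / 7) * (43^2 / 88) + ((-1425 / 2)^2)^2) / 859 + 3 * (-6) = 317504698591807 / 1058288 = 300017290.75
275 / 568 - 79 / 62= -13911 / 17608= -0.79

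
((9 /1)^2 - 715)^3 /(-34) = 127420052 /17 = 7495297.18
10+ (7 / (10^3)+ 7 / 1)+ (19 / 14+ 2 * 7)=32.36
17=17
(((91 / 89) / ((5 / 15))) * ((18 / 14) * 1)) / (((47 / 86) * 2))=15093 / 4183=3.61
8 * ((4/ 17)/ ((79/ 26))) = 832/ 1343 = 0.62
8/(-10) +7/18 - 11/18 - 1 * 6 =-316/45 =-7.02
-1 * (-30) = 30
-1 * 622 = -622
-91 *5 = -455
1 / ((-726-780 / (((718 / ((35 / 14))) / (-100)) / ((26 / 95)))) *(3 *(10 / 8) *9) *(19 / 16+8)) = -218272 / 44105968935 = -0.00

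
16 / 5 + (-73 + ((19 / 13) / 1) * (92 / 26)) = -64.63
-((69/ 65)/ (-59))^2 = -4761/ 14707225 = -0.00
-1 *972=-972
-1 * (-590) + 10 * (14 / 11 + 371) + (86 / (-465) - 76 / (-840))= 20588509 / 4774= 4312.63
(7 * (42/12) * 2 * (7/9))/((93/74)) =30.32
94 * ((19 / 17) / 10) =893 / 85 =10.51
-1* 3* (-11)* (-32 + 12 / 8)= -2013 / 2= -1006.50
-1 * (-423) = 423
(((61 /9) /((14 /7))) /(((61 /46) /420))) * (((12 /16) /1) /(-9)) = -805 /9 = -89.44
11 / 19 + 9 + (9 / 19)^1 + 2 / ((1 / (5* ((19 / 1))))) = 200.05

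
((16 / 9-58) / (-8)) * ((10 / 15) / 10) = 253 / 540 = 0.47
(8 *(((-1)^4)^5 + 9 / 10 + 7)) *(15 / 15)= 356 / 5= 71.20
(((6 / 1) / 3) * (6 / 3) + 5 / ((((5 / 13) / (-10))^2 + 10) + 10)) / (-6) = -0.71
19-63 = -44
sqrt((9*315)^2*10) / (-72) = -315*sqrt(10) / 8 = -124.51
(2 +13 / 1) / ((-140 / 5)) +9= 237 / 28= 8.46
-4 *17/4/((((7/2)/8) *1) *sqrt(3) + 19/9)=-744192/80509 + 154224 *sqrt(3)/80509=-5.93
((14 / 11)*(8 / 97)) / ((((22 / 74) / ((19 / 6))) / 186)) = 2440816 / 11737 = 207.96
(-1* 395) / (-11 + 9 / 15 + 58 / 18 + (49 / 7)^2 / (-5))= 17775 / 764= 23.27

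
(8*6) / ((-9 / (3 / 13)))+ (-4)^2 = 192 / 13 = 14.77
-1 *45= -45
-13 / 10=-1.30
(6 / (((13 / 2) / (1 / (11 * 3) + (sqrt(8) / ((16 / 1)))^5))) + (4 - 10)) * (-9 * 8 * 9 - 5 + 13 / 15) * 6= 16707656 / 715 - 14673 * sqrt(2) / 33280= 23366.73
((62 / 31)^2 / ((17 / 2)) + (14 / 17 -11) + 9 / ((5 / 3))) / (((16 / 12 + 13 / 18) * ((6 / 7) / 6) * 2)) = -23058 / 3145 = -7.33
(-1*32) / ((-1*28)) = 1.14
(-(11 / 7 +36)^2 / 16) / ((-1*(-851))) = -69169 / 667184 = -0.10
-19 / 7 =-2.71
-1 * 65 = -65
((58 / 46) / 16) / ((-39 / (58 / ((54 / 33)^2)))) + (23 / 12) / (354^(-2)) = 240188.96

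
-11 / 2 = -5.50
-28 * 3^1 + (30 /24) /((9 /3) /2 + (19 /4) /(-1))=-1097 /13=-84.38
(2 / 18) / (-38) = -1 / 342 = -0.00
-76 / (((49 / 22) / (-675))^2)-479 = -16760860079 / 2401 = -6980783.04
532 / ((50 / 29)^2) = 111853 / 625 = 178.96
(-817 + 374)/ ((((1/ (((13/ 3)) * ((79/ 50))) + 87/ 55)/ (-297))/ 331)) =25204375.11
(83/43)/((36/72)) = 166/43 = 3.86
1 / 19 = 0.05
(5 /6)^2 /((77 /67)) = 1675 /2772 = 0.60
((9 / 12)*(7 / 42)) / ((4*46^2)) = 1 / 67712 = 0.00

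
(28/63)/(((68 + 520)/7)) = 1/189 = 0.01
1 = 1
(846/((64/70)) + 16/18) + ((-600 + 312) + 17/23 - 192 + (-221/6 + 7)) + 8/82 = 56653067/135792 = 417.20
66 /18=11 /3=3.67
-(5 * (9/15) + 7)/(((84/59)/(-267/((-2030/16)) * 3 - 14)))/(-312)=-230159/1330056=-0.17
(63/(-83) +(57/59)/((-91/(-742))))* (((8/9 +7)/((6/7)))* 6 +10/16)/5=121478431/1527864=79.51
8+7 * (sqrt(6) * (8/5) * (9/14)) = 8+36 * sqrt(6)/5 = 25.64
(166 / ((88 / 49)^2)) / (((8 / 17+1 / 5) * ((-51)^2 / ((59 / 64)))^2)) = 3468520615 / 359750938263552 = 0.00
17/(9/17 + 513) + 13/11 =116669/96030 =1.21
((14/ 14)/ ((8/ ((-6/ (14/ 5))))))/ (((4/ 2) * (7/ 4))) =-15/ 196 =-0.08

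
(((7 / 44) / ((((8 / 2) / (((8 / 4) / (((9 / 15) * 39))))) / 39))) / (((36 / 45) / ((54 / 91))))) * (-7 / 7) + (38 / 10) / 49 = -11653 / 560560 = -0.02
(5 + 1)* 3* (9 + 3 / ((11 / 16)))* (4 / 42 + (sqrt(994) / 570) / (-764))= 252 / 11 - 441* sqrt(994) / 798380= 22.89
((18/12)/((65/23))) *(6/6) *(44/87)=506/1885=0.27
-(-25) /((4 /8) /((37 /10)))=185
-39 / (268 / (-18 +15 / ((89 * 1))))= 61893 / 23852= 2.59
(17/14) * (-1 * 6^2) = -306/7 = -43.71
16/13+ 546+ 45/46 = 327829/598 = 548.21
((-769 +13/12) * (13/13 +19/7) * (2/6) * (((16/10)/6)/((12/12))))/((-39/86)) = 316996/567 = 559.08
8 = 8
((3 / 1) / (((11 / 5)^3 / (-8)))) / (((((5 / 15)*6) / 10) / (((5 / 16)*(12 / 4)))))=-28125 / 2662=-10.57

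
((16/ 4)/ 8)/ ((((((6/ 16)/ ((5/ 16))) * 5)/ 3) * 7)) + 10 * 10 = 2801/ 28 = 100.04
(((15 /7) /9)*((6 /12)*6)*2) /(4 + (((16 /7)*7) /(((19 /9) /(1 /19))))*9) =361 /1918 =0.19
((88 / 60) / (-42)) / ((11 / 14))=-0.04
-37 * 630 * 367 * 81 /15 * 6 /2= -138587274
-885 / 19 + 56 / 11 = -8671 / 209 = -41.49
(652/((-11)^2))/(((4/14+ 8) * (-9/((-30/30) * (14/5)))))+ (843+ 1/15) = 26631278/31581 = 843.27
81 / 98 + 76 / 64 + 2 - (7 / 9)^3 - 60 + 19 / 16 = -15794105 / 285768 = -55.27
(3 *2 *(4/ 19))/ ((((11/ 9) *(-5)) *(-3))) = 72/ 1045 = 0.07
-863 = -863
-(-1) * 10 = 10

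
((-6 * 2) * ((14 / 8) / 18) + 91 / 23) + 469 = 65107 / 138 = 471.79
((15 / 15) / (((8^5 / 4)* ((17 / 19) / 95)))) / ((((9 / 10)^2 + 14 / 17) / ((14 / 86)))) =315875 / 244553728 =0.00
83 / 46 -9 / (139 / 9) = 7811 / 6394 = 1.22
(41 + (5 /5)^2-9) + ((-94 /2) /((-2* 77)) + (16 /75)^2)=28890049 /866250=33.35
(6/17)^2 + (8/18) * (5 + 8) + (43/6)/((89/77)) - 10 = 973513/462978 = 2.10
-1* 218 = -218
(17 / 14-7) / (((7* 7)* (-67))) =81 / 45962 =0.00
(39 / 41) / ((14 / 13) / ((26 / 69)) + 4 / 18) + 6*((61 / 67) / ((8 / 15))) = 543170817 / 51478780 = 10.55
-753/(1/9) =-6777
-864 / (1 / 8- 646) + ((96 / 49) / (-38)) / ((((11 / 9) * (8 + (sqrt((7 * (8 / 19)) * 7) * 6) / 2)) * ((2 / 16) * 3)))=1082641536 / 804868757- 864 * sqrt(38) / 422807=1.33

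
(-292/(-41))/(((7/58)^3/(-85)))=-4842679840/14063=-344356.10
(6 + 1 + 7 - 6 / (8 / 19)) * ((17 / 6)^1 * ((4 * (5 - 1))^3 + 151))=-72199 / 24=-3008.29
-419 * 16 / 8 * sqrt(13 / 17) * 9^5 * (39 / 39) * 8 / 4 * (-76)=7521425424 * sqrt(221) / 17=6577295731.24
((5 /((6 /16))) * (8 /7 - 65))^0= 1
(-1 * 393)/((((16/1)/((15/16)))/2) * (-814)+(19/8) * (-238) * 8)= 0.03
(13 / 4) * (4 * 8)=104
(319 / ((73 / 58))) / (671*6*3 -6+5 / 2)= 0.02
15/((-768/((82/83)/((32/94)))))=-9635/169984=-0.06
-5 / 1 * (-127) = 635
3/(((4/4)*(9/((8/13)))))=8/39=0.21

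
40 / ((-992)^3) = -5 / 122023936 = -0.00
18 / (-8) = -9 / 4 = -2.25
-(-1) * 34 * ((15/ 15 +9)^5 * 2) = 6800000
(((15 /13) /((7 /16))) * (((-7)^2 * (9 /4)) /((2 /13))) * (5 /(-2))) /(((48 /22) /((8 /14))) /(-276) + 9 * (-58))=2390850 /264139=9.05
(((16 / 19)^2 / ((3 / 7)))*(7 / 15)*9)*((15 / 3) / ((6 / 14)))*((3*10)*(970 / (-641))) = -851737600 / 231401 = -3680.79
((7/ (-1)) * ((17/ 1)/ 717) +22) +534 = 398533/ 717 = 555.83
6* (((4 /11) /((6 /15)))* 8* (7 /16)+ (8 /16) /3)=20.09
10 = 10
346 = 346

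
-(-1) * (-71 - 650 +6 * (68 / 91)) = -65203 / 91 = -716.52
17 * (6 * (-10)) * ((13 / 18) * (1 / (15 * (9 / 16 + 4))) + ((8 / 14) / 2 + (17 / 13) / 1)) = -97813852 / 59787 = -1636.04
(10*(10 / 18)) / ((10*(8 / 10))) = 25 / 36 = 0.69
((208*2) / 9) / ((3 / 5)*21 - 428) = -2080 / 18693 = -0.11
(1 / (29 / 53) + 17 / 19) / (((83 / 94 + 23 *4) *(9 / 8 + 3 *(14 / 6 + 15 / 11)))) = 496320 / 206863583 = 0.00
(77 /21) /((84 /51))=187 /84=2.23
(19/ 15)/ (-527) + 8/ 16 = 7867/ 15810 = 0.50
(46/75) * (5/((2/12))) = 92/5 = 18.40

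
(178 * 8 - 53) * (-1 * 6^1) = -8226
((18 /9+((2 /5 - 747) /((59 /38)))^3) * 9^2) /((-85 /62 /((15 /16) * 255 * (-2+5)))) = 96762088384202725929 /20537900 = 4711391543643.84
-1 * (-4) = 4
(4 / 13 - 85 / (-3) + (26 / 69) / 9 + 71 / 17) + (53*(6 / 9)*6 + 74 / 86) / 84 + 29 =10640250055 / 165238164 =64.39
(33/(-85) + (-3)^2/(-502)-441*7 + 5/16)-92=-1085215413/341360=-3179.09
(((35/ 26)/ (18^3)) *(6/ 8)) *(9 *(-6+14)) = 35/ 2808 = 0.01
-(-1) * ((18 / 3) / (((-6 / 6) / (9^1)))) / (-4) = 27 / 2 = 13.50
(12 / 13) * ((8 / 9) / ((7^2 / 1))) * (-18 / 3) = -64 / 637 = -0.10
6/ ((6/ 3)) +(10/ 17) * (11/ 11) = 61/ 17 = 3.59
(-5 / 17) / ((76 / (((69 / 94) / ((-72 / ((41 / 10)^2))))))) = 0.00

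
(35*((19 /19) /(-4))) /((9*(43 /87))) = -1015 /516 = -1.97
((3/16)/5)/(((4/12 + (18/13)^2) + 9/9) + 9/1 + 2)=1521/578000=0.00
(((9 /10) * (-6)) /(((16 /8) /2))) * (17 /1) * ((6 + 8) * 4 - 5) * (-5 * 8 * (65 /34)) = 358020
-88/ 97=-0.91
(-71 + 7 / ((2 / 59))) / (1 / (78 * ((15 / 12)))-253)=-52845 / 98666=-0.54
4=4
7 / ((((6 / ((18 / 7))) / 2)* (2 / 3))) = 9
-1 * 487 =-487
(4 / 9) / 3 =4 / 27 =0.15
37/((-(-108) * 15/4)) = 37/405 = 0.09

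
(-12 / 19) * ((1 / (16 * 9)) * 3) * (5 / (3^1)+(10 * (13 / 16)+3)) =-307 / 1824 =-0.17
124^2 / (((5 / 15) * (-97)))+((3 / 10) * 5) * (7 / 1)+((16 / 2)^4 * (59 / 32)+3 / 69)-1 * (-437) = 33572075 / 4462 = 7524.00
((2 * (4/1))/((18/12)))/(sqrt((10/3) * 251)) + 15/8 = 8 * sqrt(7530)/3765 + 15/8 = 2.06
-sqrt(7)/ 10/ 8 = -sqrt(7)/ 80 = -0.03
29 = 29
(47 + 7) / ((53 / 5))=270 / 53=5.09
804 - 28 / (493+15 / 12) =803.94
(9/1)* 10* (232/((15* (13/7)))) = 9744/13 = 749.54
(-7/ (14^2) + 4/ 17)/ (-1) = -95/ 476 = -0.20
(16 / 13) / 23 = 16 / 299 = 0.05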